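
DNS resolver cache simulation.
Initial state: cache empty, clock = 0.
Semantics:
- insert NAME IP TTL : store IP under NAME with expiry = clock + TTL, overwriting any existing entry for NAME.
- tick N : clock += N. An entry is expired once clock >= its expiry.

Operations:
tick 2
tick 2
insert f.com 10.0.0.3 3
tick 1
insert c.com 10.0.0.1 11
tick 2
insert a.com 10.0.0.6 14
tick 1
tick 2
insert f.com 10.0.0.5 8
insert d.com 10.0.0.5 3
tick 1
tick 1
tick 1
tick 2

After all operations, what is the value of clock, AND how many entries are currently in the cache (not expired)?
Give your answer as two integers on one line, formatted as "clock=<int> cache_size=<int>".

Answer: clock=15 cache_size=3

Derivation:
Op 1: tick 2 -> clock=2.
Op 2: tick 2 -> clock=4.
Op 3: insert f.com -> 10.0.0.3 (expiry=4+3=7). clock=4
Op 4: tick 1 -> clock=5.
Op 5: insert c.com -> 10.0.0.1 (expiry=5+11=16). clock=5
Op 6: tick 2 -> clock=7. purged={f.com}
Op 7: insert a.com -> 10.0.0.6 (expiry=7+14=21). clock=7
Op 8: tick 1 -> clock=8.
Op 9: tick 2 -> clock=10.
Op 10: insert f.com -> 10.0.0.5 (expiry=10+8=18). clock=10
Op 11: insert d.com -> 10.0.0.5 (expiry=10+3=13). clock=10
Op 12: tick 1 -> clock=11.
Op 13: tick 1 -> clock=12.
Op 14: tick 1 -> clock=13. purged={d.com}
Op 15: tick 2 -> clock=15.
Final clock = 15
Final cache (unexpired): {a.com,c.com,f.com} -> size=3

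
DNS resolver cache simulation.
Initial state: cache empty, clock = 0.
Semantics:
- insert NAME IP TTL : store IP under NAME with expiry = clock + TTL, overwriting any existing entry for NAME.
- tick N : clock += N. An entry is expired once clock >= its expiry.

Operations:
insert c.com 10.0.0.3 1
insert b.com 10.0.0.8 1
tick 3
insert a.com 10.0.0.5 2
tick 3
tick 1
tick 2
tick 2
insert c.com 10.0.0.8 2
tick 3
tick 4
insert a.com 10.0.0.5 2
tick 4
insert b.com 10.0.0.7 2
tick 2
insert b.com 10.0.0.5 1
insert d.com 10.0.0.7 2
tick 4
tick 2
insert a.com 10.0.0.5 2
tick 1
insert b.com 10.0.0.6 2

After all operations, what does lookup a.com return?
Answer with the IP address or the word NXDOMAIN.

Answer: 10.0.0.5

Derivation:
Op 1: insert c.com -> 10.0.0.3 (expiry=0+1=1). clock=0
Op 2: insert b.com -> 10.0.0.8 (expiry=0+1=1). clock=0
Op 3: tick 3 -> clock=3. purged={b.com,c.com}
Op 4: insert a.com -> 10.0.0.5 (expiry=3+2=5). clock=3
Op 5: tick 3 -> clock=6. purged={a.com}
Op 6: tick 1 -> clock=7.
Op 7: tick 2 -> clock=9.
Op 8: tick 2 -> clock=11.
Op 9: insert c.com -> 10.0.0.8 (expiry=11+2=13). clock=11
Op 10: tick 3 -> clock=14. purged={c.com}
Op 11: tick 4 -> clock=18.
Op 12: insert a.com -> 10.0.0.5 (expiry=18+2=20). clock=18
Op 13: tick 4 -> clock=22. purged={a.com}
Op 14: insert b.com -> 10.0.0.7 (expiry=22+2=24). clock=22
Op 15: tick 2 -> clock=24. purged={b.com}
Op 16: insert b.com -> 10.0.0.5 (expiry=24+1=25). clock=24
Op 17: insert d.com -> 10.0.0.7 (expiry=24+2=26). clock=24
Op 18: tick 4 -> clock=28. purged={b.com,d.com}
Op 19: tick 2 -> clock=30.
Op 20: insert a.com -> 10.0.0.5 (expiry=30+2=32). clock=30
Op 21: tick 1 -> clock=31.
Op 22: insert b.com -> 10.0.0.6 (expiry=31+2=33). clock=31
lookup a.com: present, ip=10.0.0.5 expiry=32 > clock=31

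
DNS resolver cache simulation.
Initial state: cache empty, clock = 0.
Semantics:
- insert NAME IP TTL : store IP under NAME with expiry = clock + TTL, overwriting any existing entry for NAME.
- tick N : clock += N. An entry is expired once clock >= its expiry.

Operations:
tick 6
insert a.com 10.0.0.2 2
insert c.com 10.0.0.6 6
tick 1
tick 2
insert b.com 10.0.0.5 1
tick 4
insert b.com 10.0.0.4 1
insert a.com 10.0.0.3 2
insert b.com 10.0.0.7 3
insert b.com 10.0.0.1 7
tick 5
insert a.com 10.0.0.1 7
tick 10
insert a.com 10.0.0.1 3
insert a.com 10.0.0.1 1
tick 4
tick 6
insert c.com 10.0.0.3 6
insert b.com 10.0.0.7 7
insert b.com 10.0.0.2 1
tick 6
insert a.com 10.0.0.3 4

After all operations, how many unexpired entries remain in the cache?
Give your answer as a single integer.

Answer: 1

Derivation:
Op 1: tick 6 -> clock=6.
Op 2: insert a.com -> 10.0.0.2 (expiry=6+2=8). clock=6
Op 3: insert c.com -> 10.0.0.6 (expiry=6+6=12). clock=6
Op 4: tick 1 -> clock=7.
Op 5: tick 2 -> clock=9. purged={a.com}
Op 6: insert b.com -> 10.0.0.5 (expiry=9+1=10). clock=9
Op 7: tick 4 -> clock=13. purged={b.com,c.com}
Op 8: insert b.com -> 10.0.0.4 (expiry=13+1=14). clock=13
Op 9: insert a.com -> 10.0.0.3 (expiry=13+2=15). clock=13
Op 10: insert b.com -> 10.0.0.7 (expiry=13+3=16). clock=13
Op 11: insert b.com -> 10.0.0.1 (expiry=13+7=20). clock=13
Op 12: tick 5 -> clock=18. purged={a.com}
Op 13: insert a.com -> 10.0.0.1 (expiry=18+7=25). clock=18
Op 14: tick 10 -> clock=28. purged={a.com,b.com}
Op 15: insert a.com -> 10.0.0.1 (expiry=28+3=31). clock=28
Op 16: insert a.com -> 10.0.0.1 (expiry=28+1=29). clock=28
Op 17: tick 4 -> clock=32. purged={a.com}
Op 18: tick 6 -> clock=38.
Op 19: insert c.com -> 10.0.0.3 (expiry=38+6=44). clock=38
Op 20: insert b.com -> 10.0.0.7 (expiry=38+7=45). clock=38
Op 21: insert b.com -> 10.0.0.2 (expiry=38+1=39). clock=38
Op 22: tick 6 -> clock=44. purged={b.com,c.com}
Op 23: insert a.com -> 10.0.0.3 (expiry=44+4=48). clock=44
Final cache (unexpired): {a.com} -> size=1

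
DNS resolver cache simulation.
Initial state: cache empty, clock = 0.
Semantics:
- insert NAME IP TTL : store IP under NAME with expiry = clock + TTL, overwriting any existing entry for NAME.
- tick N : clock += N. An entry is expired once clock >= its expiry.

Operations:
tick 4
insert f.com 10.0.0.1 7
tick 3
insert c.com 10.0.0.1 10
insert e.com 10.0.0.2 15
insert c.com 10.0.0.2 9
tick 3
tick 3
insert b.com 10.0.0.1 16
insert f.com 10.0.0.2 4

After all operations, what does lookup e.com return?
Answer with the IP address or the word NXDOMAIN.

Op 1: tick 4 -> clock=4.
Op 2: insert f.com -> 10.0.0.1 (expiry=4+7=11). clock=4
Op 3: tick 3 -> clock=7.
Op 4: insert c.com -> 10.0.0.1 (expiry=7+10=17). clock=7
Op 5: insert e.com -> 10.0.0.2 (expiry=7+15=22). clock=7
Op 6: insert c.com -> 10.0.0.2 (expiry=7+9=16). clock=7
Op 7: tick 3 -> clock=10.
Op 8: tick 3 -> clock=13. purged={f.com}
Op 9: insert b.com -> 10.0.0.1 (expiry=13+16=29). clock=13
Op 10: insert f.com -> 10.0.0.2 (expiry=13+4=17). clock=13
lookup e.com: present, ip=10.0.0.2 expiry=22 > clock=13

Answer: 10.0.0.2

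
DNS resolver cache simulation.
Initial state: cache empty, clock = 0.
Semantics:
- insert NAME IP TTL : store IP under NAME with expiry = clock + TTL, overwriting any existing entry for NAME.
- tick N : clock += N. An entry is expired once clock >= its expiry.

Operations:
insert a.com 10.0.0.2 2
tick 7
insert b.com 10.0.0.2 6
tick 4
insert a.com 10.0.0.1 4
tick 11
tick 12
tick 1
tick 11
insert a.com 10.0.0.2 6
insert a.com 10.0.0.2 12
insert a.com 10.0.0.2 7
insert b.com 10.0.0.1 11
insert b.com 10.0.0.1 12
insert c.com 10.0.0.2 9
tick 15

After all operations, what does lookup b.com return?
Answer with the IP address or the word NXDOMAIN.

Op 1: insert a.com -> 10.0.0.2 (expiry=0+2=2). clock=0
Op 2: tick 7 -> clock=7. purged={a.com}
Op 3: insert b.com -> 10.0.0.2 (expiry=7+6=13). clock=7
Op 4: tick 4 -> clock=11.
Op 5: insert a.com -> 10.0.0.1 (expiry=11+4=15). clock=11
Op 6: tick 11 -> clock=22. purged={a.com,b.com}
Op 7: tick 12 -> clock=34.
Op 8: tick 1 -> clock=35.
Op 9: tick 11 -> clock=46.
Op 10: insert a.com -> 10.0.0.2 (expiry=46+6=52). clock=46
Op 11: insert a.com -> 10.0.0.2 (expiry=46+12=58). clock=46
Op 12: insert a.com -> 10.0.0.2 (expiry=46+7=53). clock=46
Op 13: insert b.com -> 10.0.0.1 (expiry=46+11=57). clock=46
Op 14: insert b.com -> 10.0.0.1 (expiry=46+12=58). clock=46
Op 15: insert c.com -> 10.0.0.2 (expiry=46+9=55). clock=46
Op 16: tick 15 -> clock=61. purged={a.com,b.com,c.com}
lookup b.com: not in cache (expired or never inserted)

Answer: NXDOMAIN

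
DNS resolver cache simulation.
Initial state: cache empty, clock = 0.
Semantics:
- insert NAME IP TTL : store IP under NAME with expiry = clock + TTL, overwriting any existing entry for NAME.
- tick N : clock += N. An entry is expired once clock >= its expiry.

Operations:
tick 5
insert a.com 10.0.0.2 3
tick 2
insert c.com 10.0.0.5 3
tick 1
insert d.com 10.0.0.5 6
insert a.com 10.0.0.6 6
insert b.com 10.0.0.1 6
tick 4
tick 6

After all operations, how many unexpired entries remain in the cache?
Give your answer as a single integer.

Answer: 0

Derivation:
Op 1: tick 5 -> clock=5.
Op 2: insert a.com -> 10.0.0.2 (expiry=5+3=8). clock=5
Op 3: tick 2 -> clock=7.
Op 4: insert c.com -> 10.0.0.5 (expiry=7+3=10). clock=7
Op 5: tick 1 -> clock=8. purged={a.com}
Op 6: insert d.com -> 10.0.0.5 (expiry=8+6=14). clock=8
Op 7: insert a.com -> 10.0.0.6 (expiry=8+6=14). clock=8
Op 8: insert b.com -> 10.0.0.1 (expiry=8+6=14). clock=8
Op 9: tick 4 -> clock=12. purged={c.com}
Op 10: tick 6 -> clock=18. purged={a.com,b.com,d.com}
Final cache (unexpired): {} -> size=0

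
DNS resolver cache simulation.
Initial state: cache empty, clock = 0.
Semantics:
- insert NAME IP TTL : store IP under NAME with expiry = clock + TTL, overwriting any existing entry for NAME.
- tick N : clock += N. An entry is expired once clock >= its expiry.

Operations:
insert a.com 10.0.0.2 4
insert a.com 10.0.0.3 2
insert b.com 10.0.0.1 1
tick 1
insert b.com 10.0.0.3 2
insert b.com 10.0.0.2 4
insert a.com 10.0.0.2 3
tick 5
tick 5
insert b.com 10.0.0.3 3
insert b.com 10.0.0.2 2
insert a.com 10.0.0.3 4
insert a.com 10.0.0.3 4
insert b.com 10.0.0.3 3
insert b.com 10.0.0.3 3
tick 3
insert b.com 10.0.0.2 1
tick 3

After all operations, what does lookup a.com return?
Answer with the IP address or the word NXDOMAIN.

Answer: NXDOMAIN

Derivation:
Op 1: insert a.com -> 10.0.0.2 (expiry=0+4=4). clock=0
Op 2: insert a.com -> 10.0.0.3 (expiry=0+2=2). clock=0
Op 3: insert b.com -> 10.0.0.1 (expiry=0+1=1). clock=0
Op 4: tick 1 -> clock=1. purged={b.com}
Op 5: insert b.com -> 10.0.0.3 (expiry=1+2=3). clock=1
Op 6: insert b.com -> 10.0.0.2 (expiry=1+4=5). clock=1
Op 7: insert a.com -> 10.0.0.2 (expiry=1+3=4). clock=1
Op 8: tick 5 -> clock=6. purged={a.com,b.com}
Op 9: tick 5 -> clock=11.
Op 10: insert b.com -> 10.0.0.3 (expiry=11+3=14). clock=11
Op 11: insert b.com -> 10.0.0.2 (expiry=11+2=13). clock=11
Op 12: insert a.com -> 10.0.0.3 (expiry=11+4=15). clock=11
Op 13: insert a.com -> 10.0.0.3 (expiry=11+4=15). clock=11
Op 14: insert b.com -> 10.0.0.3 (expiry=11+3=14). clock=11
Op 15: insert b.com -> 10.0.0.3 (expiry=11+3=14). clock=11
Op 16: tick 3 -> clock=14. purged={b.com}
Op 17: insert b.com -> 10.0.0.2 (expiry=14+1=15). clock=14
Op 18: tick 3 -> clock=17. purged={a.com,b.com}
lookup a.com: not in cache (expired or never inserted)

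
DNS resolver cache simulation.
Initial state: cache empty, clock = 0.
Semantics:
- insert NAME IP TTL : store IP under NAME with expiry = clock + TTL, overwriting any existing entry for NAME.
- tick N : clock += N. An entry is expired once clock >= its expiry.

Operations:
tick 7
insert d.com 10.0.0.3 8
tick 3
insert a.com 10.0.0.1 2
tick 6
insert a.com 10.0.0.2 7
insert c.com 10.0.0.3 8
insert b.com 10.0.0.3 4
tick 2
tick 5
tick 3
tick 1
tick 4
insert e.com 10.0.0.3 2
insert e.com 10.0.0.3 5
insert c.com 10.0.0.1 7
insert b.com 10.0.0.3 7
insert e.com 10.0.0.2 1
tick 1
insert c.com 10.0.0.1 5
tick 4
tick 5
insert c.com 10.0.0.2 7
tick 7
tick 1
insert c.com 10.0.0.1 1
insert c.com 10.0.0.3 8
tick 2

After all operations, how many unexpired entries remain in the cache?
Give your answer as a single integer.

Answer: 1

Derivation:
Op 1: tick 7 -> clock=7.
Op 2: insert d.com -> 10.0.0.3 (expiry=7+8=15). clock=7
Op 3: tick 3 -> clock=10.
Op 4: insert a.com -> 10.0.0.1 (expiry=10+2=12). clock=10
Op 5: tick 6 -> clock=16. purged={a.com,d.com}
Op 6: insert a.com -> 10.0.0.2 (expiry=16+7=23). clock=16
Op 7: insert c.com -> 10.0.0.3 (expiry=16+8=24). clock=16
Op 8: insert b.com -> 10.0.0.3 (expiry=16+4=20). clock=16
Op 9: tick 2 -> clock=18.
Op 10: tick 5 -> clock=23. purged={a.com,b.com}
Op 11: tick 3 -> clock=26. purged={c.com}
Op 12: tick 1 -> clock=27.
Op 13: tick 4 -> clock=31.
Op 14: insert e.com -> 10.0.0.3 (expiry=31+2=33). clock=31
Op 15: insert e.com -> 10.0.0.3 (expiry=31+5=36). clock=31
Op 16: insert c.com -> 10.0.0.1 (expiry=31+7=38). clock=31
Op 17: insert b.com -> 10.0.0.3 (expiry=31+7=38). clock=31
Op 18: insert e.com -> 10.0.0.2 (expiry=31+1=32). clock=31
Op 19: tick 1 -> clock=32. purged={e.com}
Op 20: insert c.com -> 10.0.0.1 (expiry=32+5=37). clock=32
Op 21: tick 4 -> clock=36.
Op 22: tick 5 -> clock=41. purged={b.com,c.com}
Op 23: insert c.com -> 10.0.0.2 (expiry=41+7=48). clock=41
Op 24: tick 7 -> clock=48. purged={c.com}
Op 25: tick 1 -> clock=49.
Op 26: insert c.com -> 10.0.0.1 (expiry=49+1=50). clock=49
Op 27: insert c.com -> 10.0.0.3 (expiry=49+8=57). clock=49
Op 28: tick 2 -> clock=51.
Final cache (unexpired): {c.com} -> size=1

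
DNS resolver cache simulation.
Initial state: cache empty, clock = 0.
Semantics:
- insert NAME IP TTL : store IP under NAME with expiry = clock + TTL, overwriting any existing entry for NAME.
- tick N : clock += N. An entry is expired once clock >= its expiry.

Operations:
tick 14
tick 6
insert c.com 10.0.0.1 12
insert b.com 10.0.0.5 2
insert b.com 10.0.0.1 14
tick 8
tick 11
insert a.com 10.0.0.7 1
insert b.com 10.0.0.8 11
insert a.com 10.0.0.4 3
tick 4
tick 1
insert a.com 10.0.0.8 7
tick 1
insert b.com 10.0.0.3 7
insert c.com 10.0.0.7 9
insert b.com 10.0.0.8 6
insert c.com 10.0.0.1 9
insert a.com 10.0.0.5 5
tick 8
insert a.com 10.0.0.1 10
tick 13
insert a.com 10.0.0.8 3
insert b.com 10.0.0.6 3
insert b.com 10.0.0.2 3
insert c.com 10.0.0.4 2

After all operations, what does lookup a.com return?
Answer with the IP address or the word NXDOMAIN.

Answer: 10.0.0.8

Derivation:
Op 1: tick 14 -> clock=14.
Op 2: tick 6 -> clock=20.
Op 3: insert c.com -> 10.0.0.1 (expiry=20+12=32). clock=20
Op 4: insert b.com -> 10.0.0.5 (expiry=20+2=22). clock=20
Op 5: insert b.com -> 10.0.0.1 (expiry=20+14=34). clock=20
Op 6: tick 8 -> clock=28.
Op 7: tick 11 -> clock=39. purged={b.com,c.com}
Op 8: insert a.com -> 10.0.0.7 (expiry=39+1=40). clock=39
Op 9: insert b.com -> 10.0.0.8 (expiry=39+11=50). clock=39
Op 10: insert a.com -> 10.0.0.4 (expiry=39+3=42). clock=39
Op 11: tick 4 -> clock=43. purged={a.com}
Op 12: tick 1 -> clock=44.
Op 13: insert a.com -> 10.0.0.8 (expiry=44+7=51). clock=44
Op 14: tick 1 -> clock=45.
Op 15: insert b.com -> 10.0.0.3 (expiry=45+7=52). clock=45
Op 16: insert c.com -> 10.0.0.7 (expiry=45+9=54). clock=45
Op 17: insert b.com -> 10.0.0.8 (expiry=45+6=51). clock=45
Op 18: insert c.com -> 10.0.0.1 (expiry=45+9=54). clock=45
Op 19: insert a.com -> 10.0.0.5 (expiry=45+5=50). clock=45
Op 20: tick 8 -> clock=53. purged={a.com,b.com}
Op 21: insert a.com -> 10.0.0.1 (expiry=53+10=63). clock=53
Op 22: tick 13 -> clock=66. purged={a.com,c.com}
Op 23: insert a.com -> 10.0.0.8 (expiry=66+3=69). clock=66
Op 24: insert b.com -> 10.0.0.6 (expiry=66+3=69). clock=66
Op 25: insert b.com -> 10.0.0.2 (expiry=66+3=69). clock=66
Op 26: insert c.com -> 10.0.0.4 (expiry=66+2=68). clock=66
lookup a.com: present, ip=10.0.0.8 expiry=69 > clock=66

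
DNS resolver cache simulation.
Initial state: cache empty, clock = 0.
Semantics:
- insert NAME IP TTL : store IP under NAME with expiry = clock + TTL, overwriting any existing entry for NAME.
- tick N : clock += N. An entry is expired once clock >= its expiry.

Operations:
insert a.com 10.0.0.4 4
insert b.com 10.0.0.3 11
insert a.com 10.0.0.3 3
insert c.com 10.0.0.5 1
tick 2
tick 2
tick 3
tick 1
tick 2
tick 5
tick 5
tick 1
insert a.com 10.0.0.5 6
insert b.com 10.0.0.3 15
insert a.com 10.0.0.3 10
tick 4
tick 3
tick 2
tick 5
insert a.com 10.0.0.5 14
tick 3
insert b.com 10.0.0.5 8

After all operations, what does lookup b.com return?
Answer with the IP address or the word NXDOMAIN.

Answer: 10.0.0.5

Derivation:
Op 1: insert a.com -> 10.0.0.4 (expiry=0+4=4). clock=0
Op 2: insert b.com -> 10.0.0.3 (expiry=0+11=11). clock=0
Op 3: insert a.com -> 10.0.0.3 (expiry=0+3=3). clock=0
Op 4: insert c.com -> 10.0.0.5 (expiry=0+1=1). clock=0
Op 5: tick 2 -> clock=2. purged={c.com}
Op 6: tick 2 -> clock=4. purged={a.com}
Op 7: tick 3 -> clock=7.
Op 8: tick 1 -> clock=8.
Op 9: tick 2 -> clock=10.
Op 10: tick 5 -> clock=15. purged={b.com}
Op 11: tick 5 -> clock=20.
Op 12: tick 1 -> clock=21.
Op 13: insert a.com -> 10.0.0.5 (expiry=21+6=27). clock=21
Op 14: insert b.com -> 10.0.0.3 (expiry=21+15=36). clock=21
Op 15: insert a.com -> 10.0.0.3 (expiry=21+10=31). clock=21
Op 16: tick 4 -> clock=25.
Op 17: tick 3 -> clock=28.
Op 18: tick 2 -> clock=30.
Op 19: tick 5 -> clock=35. purged={a.com}
Op 20: insert a.com -> 10.0.0.5 (expiry=35+14=49). clock=35
Op 21: tick 3 -> clock=38. purged={b.com}
Op 22: insert b.com -> 10.0.0.5 (expiry=38+8=46). clock=38
lookup b.com: present, ip=10.0.0.5 expiry=46 > clock=38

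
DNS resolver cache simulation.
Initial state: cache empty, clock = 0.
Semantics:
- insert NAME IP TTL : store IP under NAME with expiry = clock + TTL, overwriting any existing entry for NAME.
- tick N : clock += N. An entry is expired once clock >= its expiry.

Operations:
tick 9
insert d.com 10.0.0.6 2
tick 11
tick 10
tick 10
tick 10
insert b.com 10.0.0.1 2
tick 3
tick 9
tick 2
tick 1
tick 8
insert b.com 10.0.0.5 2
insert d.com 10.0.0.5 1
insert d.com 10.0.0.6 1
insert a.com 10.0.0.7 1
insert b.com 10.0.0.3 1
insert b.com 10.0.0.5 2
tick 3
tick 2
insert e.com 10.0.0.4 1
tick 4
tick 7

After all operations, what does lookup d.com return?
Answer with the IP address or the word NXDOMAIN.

Op 1: tick 9 -> clock=9.
Op 2: insert d.com -> 10.0.0.6 (expiry=9+2=11). clock=9
Op 3: tick 11 -> clock=20. purged={d.com}
Op 4: tick 10 -> clock=30.
Op 5: tick 10 -> clock=40.
Op 6: tick 10 -> clock=50.
Op 7: insert b.com -> 10.0.0.1 (expiry=50+2=52). clock=50
Op 8: tick 3 -> clock=53. purged={b.com}
Op 9: tick 9 -> clock=62.
Op 10: tick 2 -> clock=64.
Op 11: tick 1 -> clock=65.
Op 12: tick 8 -> clock=73.
Op 13: insert b.com -> 10.0.0.5 (expiry=73+2=75). clock=73
Op 14: insert d.com -> 10.0.0.5 (expiry=73+1=74). clock=73
Op 15: insert d.com -> 10.0.0.6 (expiry=73+1=74). clock=73
Op 16: insert a.com -> 10.0.0.7 (expiry=73+1=74). clock=73
Op 17: insert b.com -> 10.0.0.3 (expiry=73+1=74). clock=73
Op 18: insert b.com -> 10.0.0.5 (expiry=73+2=75). clock=73
Op 19: tick 3 -> clock=76. purged={a.com,b.com,d.com}
Op 20: tick 2 -> clock=78.
Op 21: insert e.com -> 10.0.0.4 (expiry=78+1=79). clock=78
Op 22: tick 4 -> clock=82. purged={e.com}
Op 23: tick 7 -> clock=89.
lookup d.com: not in cache (expired or never inserted)

Answer: NXDOMAIN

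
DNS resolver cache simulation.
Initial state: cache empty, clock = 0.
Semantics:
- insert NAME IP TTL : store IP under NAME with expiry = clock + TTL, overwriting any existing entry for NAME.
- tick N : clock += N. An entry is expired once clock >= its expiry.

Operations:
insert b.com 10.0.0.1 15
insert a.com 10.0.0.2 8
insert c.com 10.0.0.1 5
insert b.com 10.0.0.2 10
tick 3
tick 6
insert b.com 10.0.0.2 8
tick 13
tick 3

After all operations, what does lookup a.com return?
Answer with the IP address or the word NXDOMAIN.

Answer: NXDOMAIN

Derivation:
Op 1: insert b.com -> 10.0.0.1 (expiry=0+15=15). clock=0
Op 2: insert a.com -> 10.0.0.2 (expiry=0+8=8). clock=0
Op 3: insert c.com -> 10.0.0.1 (expiry=0+5=5). clock=0
Op 4: insert b.com -> 10.0.0.2 (expiry=0+10=10). clock=0
Op 5: tick 3 -> clock=3.
Op 6: tick 6 -> clock=9. purged={a.com,c.com}
Op 7: insert b.com -> 10.0.0.2 (expiry=9+8=17). clock=9
Op 8: tick 13 -> clock=22. purged={b.com}
Op 9: tick 3 -> clock=25.
lookup a.com: not in cache (expired or never inserted)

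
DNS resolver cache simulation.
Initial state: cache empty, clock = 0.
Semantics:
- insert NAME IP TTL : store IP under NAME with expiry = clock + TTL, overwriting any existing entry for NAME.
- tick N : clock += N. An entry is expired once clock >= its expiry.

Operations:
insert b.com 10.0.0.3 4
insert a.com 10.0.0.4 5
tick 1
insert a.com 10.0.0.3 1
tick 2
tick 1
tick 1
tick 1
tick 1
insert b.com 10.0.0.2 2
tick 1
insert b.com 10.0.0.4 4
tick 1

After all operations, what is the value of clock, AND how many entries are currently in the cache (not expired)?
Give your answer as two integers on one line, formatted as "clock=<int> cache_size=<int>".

Op 1: insert b.com -> 10.0.0.3 (expiry=0+4=4). clock=0
Op 2: insert a.com -> 10.0.0.4 (expiry=0+5=5). clock=0
Op 3: tick 1 -> clock=1.
Op 4: insert a.com -> 10.0.0.3 (expiry=1+1=2). clock=1
Op 5: tick 2 -> clock=3. purged={a.com}
Op 6: tick 1 -> clock=4. purged={b.com}
Op 7: tick 1 -> clock=5.
Op 8: tick 1 -> clock=6.
Op 9: tick 1 -> clock=7.
Op 10: insert b.com -> 10.0.0.2 (expiry=7+2=9). clock=7
Op 11: tick 1 -> clock=8.
Op 12: insert b.com -> 10.0.0.4 (expiry=8+4=12). clock=8
Op 13: tick 1 -> clock=9.
Final clock = 9
Final cache (unexpired): {b.com} -> size=1

Answer: clock=9 cache_size=1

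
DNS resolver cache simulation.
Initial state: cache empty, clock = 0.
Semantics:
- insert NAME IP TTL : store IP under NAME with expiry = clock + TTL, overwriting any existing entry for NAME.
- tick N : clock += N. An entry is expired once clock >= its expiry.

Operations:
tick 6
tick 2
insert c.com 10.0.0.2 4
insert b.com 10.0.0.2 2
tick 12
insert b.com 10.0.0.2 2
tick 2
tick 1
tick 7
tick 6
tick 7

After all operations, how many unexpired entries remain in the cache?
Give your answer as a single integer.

Answer: 0

Derivation:
Op 1: tick 6 -> clock=6.
Op 2: tick 2 -> clock=8.
Op 3: insert c.com -> 10.0.0.2 (expiry=8+4=12). clock=8
Op 4: insert b.com -> 10.0.0.2 (expiry=8+2=10). clock=8
Op 5: tick 12 -> clock=20. purged={b.com,c.com}
Op 6: insert b.com -> 10.0.0.2 (expiry=20+2=22). clock=20
Op 7: tick 2 -> clock=22. purged={b.com}
Op 8: tick 1 -> clock=23.
Op 9: tick 7 -> clock=30.
Op 10: tick 6 -> clock=36.
Op 11: tick 7 -> clock=43.
Final cache (unexpired): {} -> size=0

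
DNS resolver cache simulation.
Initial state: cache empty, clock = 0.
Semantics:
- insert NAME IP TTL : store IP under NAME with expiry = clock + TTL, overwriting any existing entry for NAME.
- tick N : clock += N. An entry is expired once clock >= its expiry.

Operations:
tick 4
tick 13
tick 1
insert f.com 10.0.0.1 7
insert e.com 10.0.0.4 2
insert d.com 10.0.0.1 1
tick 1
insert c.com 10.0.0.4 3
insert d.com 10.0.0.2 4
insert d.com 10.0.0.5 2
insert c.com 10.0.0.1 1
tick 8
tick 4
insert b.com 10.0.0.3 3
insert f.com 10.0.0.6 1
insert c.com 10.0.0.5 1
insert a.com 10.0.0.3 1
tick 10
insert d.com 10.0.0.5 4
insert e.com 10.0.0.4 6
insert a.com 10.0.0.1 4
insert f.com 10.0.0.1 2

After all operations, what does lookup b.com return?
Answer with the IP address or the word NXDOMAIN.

Answer: NXDOMAIN

Derivation:
Op 1: tick 4 -> clock=4.
Op 2: tick 13 -> clock=17.
Op 3: tick 1 -> clock=18.
Op 4: insert f.com -> 10.0.0.1 (expiry=18+7=25). clock=18
Op 5: insert e.com -> 10.0.0.4 (expiry=18+2=20). clock=18
Op 6: insert d.com -> 10.0.0.1 (expiry=18+1=19). clock=18
Op 7: tick 1 -> clock=19. purged={d.com}
Op 8: insert c.com -> 10.0.0.4 (expiry=19+3=22). clock=19
Op 9: insert d.com -> 10.0.0.2 (expiry=19+4=23). clock=19
Op 10: insert d.com -> 10.0.0.5 (expiry=19+2=21). clock=19
Op 11: insert c.com -> 10.0.0.1 (expiry=19+1=20). clock=19
Op 12: tick 8 -> clock=27. purged={c.com,d.com,e.com,f.com}
Op 13: tick 4 -> clock=31.
Op 14: insert b.com -> 10.0.0.3 (expiry=31+3=34). clock=31
Op 15: insert f.com -> 10.0.0.6 (expiry=31+1=32). clock=31
Op 16: insert c.com -> 10.0.0.5 (expiry=31+1=32). clock=31
Op 17: insert a.com -> 10.0.0.3 (expiry=31+1=32). clock=31
Op 18: tick 10 -> clock=41. purged={a.com,b.com,c.com,f.com}
Op 19: insert d.com -> 10.0.0.5 (expiry=41+4=45). clock=41
Op 20: insert e.com -> 10.0.0.4 (expiry=41+6=47). clock=41
Op 21: insert a.com -> 10.0.0.1 (expiry=41+4=45). clock=41
Op 22: insert f.com -> 10.0.0.1 (expiry=41+2=43). clock=41
lookup b.com: not in cache (expired or never inserted)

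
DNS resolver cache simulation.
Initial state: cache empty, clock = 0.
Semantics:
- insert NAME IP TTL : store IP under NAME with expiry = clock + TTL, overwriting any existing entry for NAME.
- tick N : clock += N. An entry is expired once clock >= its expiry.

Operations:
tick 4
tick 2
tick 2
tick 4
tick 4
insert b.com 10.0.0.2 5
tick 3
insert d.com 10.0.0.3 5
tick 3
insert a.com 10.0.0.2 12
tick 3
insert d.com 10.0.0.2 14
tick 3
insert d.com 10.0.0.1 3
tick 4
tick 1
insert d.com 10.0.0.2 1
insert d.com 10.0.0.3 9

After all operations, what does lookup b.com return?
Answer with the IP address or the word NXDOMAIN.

Op 1: tick 4 -> clock=4.
Op 2: tick 2 -> clock=6.
Op 3: tick 2 -> clock=8.
Op 4: tick 4 -> clock=12.
Op 5: tick 4 -> clock=16.
Op 6: insert b.com -> 10.0.0.2 (expiry=16+5=21). clock=16
Op 7: tick 3 -> clock=19.
Op 8: insert d.com -> 10.0.0.3 (expiry=19+5=24). clock=19
Op 9: tick 3 -> clock=22. purged={b.com}
Op 10: insert a.com -> 10.0.0.2 (expiry=22+12=34). clock=22
Op 11: tick 3 -> clock=25. purged={d.com}
Op 12: insert d.com -> 10.0.0.2 (expiry=25+14=39). clock=25
Op 13: tick 3 -> clock=28.
Op 14: insert d.com -> 10.0.0.1 (expiry=28+3=31). clock=28
Op 15: tick 4 -> clock=32. purged={d.com}
Op 16: tick 1 -> clock=33.
Op 17: insert d.com -> 10.0.0.2 (expiry=33+1=34). clock=33
Op 18: insert d.com -> 10.0.0.3 (expiry=33+9=42). clock=33
lookup b.com: not in cache (expired or never inserted)

Answer: NXDOMAIN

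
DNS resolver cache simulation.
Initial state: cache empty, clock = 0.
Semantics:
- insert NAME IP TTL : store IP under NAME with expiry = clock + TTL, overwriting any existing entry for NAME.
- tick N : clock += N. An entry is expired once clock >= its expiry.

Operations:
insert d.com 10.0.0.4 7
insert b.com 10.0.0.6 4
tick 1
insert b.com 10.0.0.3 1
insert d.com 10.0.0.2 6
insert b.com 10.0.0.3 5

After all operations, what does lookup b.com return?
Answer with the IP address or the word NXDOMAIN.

Answer: 10.0.0.3

Derivation:
Op 1: insert d.com -> 10.0.0.4 (expiry=0+7=7). clock=0
Op 2: insert b.com -> 10.0.0.6 (expiry=0+4=4). clock=0
Op 3: tick 1 -> clock=1.
Op 4: insert b.com -> 10.0.0.3 (expiry=1+1=2). clock=1
Op 5: insert d.com -> 10.0.0.2 (expiry=1+6=7). clock=1
Op 6: insert b.com -> 10.0.0.3 (expiry=1+5=6). clock=1
lookup b.com: present, ip=10.0.0.3 expiry=6 > clock=1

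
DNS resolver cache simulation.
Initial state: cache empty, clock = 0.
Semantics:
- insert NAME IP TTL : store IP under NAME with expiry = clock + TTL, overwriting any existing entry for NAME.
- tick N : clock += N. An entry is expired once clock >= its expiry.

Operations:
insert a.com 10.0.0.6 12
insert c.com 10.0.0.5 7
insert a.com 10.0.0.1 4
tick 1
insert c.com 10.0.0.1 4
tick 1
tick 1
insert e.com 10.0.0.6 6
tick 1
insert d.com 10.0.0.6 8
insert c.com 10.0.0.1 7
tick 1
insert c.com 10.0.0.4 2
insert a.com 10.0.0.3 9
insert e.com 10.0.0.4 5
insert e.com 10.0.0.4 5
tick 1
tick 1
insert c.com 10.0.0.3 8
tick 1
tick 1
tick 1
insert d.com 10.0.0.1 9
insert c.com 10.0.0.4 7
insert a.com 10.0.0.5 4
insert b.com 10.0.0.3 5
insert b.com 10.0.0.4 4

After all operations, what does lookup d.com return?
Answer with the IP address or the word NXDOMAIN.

Op 1: insert a.com -> 10.0.0.6 (expiry=0+12=12). clock=0
Op 2: insert c.com -> 10.0.0.5 (expiry=0+7=7). clock=0
Op 3: insert a.com -> 10.0.0.1 (expiry=0+4=4). clock=0
Op 4: tick 1 -> clock=1.
Op 5: insert c.com -> 10.0.0.1 (expiry=1+4=5). clock=1
Op 6: tick 1 -> clock=2.
Op 7: tick 1 -> clock=3.
Op 8: insert e.com -> 10.0.0.6 (expiry=3+6=9). clock=3
Op 9: tick 1 -> clock=4. purged={a.com}
Op 10: insert d.com -> 10.0.0.6 (expiry=4+8=12). clock=4
Op 11: insert c.com -> 10.0.0.1 (expiry=4+7=11). clock=4
Op 12: tick 1 -> clock=5.
Op 13: insert c.com -> 10.0.0.4 (expiry=5+2=7). clock=5
Op 14: insert a.com -> 10.0.0.3 (expiry=5+9=14). clock=5
Op 15: insert e.com -> 10.0.0.4 (expiry=5+5=10). clock=5
Op 16: insert e.com -> 10.0.0.4 (expiry=5+5=10). clock=5
Op 17: tick 1 -> clock=6.
Op 18: tick 1 -> clock=7. purged={c.com}
Op 19: insert c.com -> 10.0.0.3 (expiry=7+8=15). clock=7
Op 20: tick 1 -> clock=8.
Op 21: tick 1 -> clock=9.
Op 22: tick 1 -> clock=10. purged={e.com}
Op 23: insert d.com -> 10.0.0.1 (expiry=10+9=19). clock=10
Op 24: insert c.com -> 10.0.0.4 (expiry=10+7=17). clock=10
Op 25: insert a.com -> 10.0.0.5 (expiry=10+4=14). clock=10
Op 26: insert b.com -> 10.0.0.3 (expiry=10+5=15). clock=10
Op 27: insert b.com -> 10.0.0.4 (expiry=10+4=14). clock=10
lookup d.com: present, ip=10.0.0.1 expiry=19 > clock=10

Answer: 10.0.0.1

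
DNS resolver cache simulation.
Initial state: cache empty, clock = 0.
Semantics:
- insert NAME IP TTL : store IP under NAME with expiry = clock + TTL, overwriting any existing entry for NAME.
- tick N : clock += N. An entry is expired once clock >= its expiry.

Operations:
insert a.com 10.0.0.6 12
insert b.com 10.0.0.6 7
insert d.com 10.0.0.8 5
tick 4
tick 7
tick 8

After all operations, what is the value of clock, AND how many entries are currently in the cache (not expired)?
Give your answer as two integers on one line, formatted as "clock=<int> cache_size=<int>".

Op 1: insert a.com -> 10.0.0.6 (expiry=0+12=12). clock=0
Op 2: insert b.com -> 10.0.0.6 (expiry=0+7=7). clock=0
Op 3: insert d.com -> 10.0.0.8 (expiry=0+5=5). clock=0
Op 4: tick 4 -> clock=4.
Op 5: tick 7 -> clock=11. purged={b.com,d.com}
Op 6: tick 8 -> clock=19. purged={a.com}
Final clock = 19
Final cache (unexpired): {} -> size=0

Answer: clock=19 cache_size=0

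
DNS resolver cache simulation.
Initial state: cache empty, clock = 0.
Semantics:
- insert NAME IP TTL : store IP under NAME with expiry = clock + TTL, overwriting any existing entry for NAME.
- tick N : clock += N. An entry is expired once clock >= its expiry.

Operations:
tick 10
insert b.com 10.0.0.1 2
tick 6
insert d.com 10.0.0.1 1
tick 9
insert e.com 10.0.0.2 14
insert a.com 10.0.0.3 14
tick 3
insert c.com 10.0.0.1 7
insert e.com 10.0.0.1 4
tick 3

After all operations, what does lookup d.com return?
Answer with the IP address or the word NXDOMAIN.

Op 1: tick 10 -> clock=10.
Op 2: insert b.com -> 10.0.0.1 (expiry=10+2=12). clock=10
Op 3: tick 6 -> clock=16. purged={b.com}
Op 4: insert d.com -> 10.0.0.1 (expiry=16+1=17). clock=16
Op 5: tick 9 -> clock=25. purged={d.com}
Op 6: insert e.com -> 10.0.0.2 (expiry=25+14=39). clock=25
Op 7: insert a.com -> 10.0.0.3 (expiry=25+14=39). clock=25
Op 8: tick 3 -> clock=28.
Op 9: insert c.com -> 10.0.0.1 (expiry=28+7=35). clock=28
Op 10: insert e.com -> 10.0.0.1 (expiry=28+4=32). clock=28
Op 11: tick 3 -> clock=31.
lookup d.com: not in cache (expired or never inserted)

Answer: NXDOMAIN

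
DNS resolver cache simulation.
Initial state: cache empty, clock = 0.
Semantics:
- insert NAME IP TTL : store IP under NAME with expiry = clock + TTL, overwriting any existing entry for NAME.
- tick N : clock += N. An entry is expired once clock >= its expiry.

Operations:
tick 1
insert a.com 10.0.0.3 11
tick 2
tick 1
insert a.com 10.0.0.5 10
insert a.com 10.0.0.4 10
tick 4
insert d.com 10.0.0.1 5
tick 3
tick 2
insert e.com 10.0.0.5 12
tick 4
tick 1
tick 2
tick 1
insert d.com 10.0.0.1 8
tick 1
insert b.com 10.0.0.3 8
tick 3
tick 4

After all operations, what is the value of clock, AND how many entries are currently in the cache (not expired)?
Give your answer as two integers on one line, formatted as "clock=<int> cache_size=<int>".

Op 1: tick 1 -> clock=1.
Op 2: insert a.com -> 10.0.0.3 (expiry=1+11=12). clock=1
Op 3: tick 2 -> clock=3.
Op 4: tick 1 -> clock=4.
Op 5: insert a.com -> 10.0.0.5 (expiry=4+10=14). clock=4
Op 6: insert a.com -> 10.0.0.4 (expiry=4+10=14). clock=4
Op 7: tick 4 -> clock=8.
Op 8: insert d.com -> 10.0.0.1 (expiry=8+5=13). clock=8
Op 9: tick 3 -> clock=11.
Op 10: tick 2 -> clock=13. purged={d.com}
Op 11: insert e.com -> 10.0.0.5 (expiry=13+12=25). clock=13
Op 12: tick 4 -> clock=17. purged={a.com}
Op 13: tick 1 -> clock=18.
Op 14: tick 2 -> clock=20.
Op 15: tick 1 -> clock=21.
Op 16: insert d.com -> 10.0.0.1 (expiry=21+8=29). clock=21
Op 17: tick 1 -> clock=22.
Op 18: insert b.com -> 10.0.0.3 (expiry=22+8=30). clock=22
Op 19: tick 3 -> clock=25. purged={e.com}
Op 20: tick 4 -> clock=29. purged={d.com}
Final clock = 29
Final cache (unexpired): {b.com} -> size=1

Answer: clock=29 cache_size=1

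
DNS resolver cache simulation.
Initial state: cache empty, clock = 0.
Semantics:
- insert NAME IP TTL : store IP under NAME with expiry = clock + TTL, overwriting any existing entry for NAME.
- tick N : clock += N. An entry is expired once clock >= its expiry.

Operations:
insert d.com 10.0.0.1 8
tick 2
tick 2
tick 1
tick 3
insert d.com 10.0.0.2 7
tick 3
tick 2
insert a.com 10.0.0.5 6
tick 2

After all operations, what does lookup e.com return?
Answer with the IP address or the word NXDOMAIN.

Op 1: insert d.com -> 10.0.0.1 (expiry=0+8=8). clock=0
Op 2: tick 2 -> clock=2.
Op 3: tick 2 -> clock=4.
Op 4: tick 1 -> clock=5.
Op 5: tick 3 -> clock=8. purged={d.com}
Op 6: insert d.com -> 10.0.0.2 (expiry=8+7=15). clock=8
Op 7: tick 3 -> clock=11.
Op 8: tick 2 -> clock=13.
Op 9: insert a.com -> 10.0.0.5 (expiry=13+6=19). clock=13
Op 10: tick 2 -> clock=15. purged={d.com}
lookup e.com: not in cache (expired or never inserted)

Answer: NXDOMAIN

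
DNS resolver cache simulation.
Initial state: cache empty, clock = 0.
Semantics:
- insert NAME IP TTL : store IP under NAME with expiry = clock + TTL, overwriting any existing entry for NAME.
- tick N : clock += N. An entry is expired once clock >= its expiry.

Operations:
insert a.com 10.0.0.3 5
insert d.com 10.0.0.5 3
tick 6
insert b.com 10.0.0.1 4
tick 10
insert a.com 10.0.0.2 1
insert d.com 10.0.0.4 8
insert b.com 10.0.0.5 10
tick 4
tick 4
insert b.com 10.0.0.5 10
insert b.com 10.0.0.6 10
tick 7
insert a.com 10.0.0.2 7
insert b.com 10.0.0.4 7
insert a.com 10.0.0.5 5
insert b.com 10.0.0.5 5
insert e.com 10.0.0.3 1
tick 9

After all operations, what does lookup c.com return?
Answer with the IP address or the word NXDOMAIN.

Op 1: insert a.com -> 10.0.0.3 (expiry=0+5=5). clock=0
Op 2: insert d.com -> 10.0.0.5 (expiry=0+3=3). clock=0
Op 3: tick 6 -> clock=6. purged={a.com,d.com}
Op 4: insert b.com -> 10.0.0.1 (expiry=6+4=10). clock=6
Op 5: tick 10 -> clock=16. purged={b.com}
Op 6: insert a.com -> 10.0.0.2 (expiry=16+1=17). clock=16
Op 7: insert d.com -> 10.0.0.4 (expiry=16+8=24). clock=16
Op 8: insert b.com -> 10.0.0.5 (expiry=16+10=26). clock=16
Op 9: tick 4 -> clock=20. purged={a.com}
Op 10: tick 4 -> clock=24. purged={d.com}
Op 11: insert b.com -> 10.0.0.5 (expiry=24+10=34). clock=24
Op 12: insert b.com -> 10.0.0.6 (expiry=24+10=34). clock=24
Op 13: tick 7 -> clock=31.
Op 14: insert a.com -> 10.0.0.2 (expiry=31+7=38). clock=31
Op 15: insert b.com -> 10.0.0.4 (expiry=31+7=38). clock=31
Op 16: insert a.com -> 10.0.0.5 (expiry=31+5=36). clock=31
Op 17: insert b.com -> 10.0.0.5 (expiry=31+5=36). clock=31
Op 18: insert e.com -> 10.0.0.3 (expiry=31+1=32). clock=31
Op 19: tick 9 -> clock=40. purged={a.com,b.com,e.com}
lookup c.com: not in cache (expired or never inserted)

Answer: NXDOMAIN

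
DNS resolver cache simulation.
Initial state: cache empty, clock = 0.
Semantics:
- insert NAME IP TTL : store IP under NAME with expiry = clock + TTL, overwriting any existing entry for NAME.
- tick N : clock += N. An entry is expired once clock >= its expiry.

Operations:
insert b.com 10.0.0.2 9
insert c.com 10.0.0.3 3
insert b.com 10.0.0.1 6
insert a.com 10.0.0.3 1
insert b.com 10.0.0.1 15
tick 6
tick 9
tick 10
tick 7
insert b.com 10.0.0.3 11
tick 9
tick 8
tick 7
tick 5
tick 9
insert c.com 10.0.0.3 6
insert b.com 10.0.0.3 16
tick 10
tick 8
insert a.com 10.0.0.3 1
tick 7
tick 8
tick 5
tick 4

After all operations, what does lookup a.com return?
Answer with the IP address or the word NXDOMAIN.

Op 1: insert b.com -> 10.0.0.2 (expiry=0+9=9). clock=0
Op 2: insert c.com -> 10.0.0.3 (expiry=0+3=3). clock=0
Op 3: insert b.com -> 10.0.0.1 (expiry=0+6=6). clock=0
Op 4: insert a.com -> 10.0.0.3 (expiry=0+1=1). clock=0
Op 5: insert b.com -> 10.0.0.1 (expiry=0+15=15). clock=0
Op 6: tick 6 -> clock=6. purged={a.com,c.com}
Op 7: tick 9 -> clock=15. purged={b.com}
Op 8: tick 10 -> clock=25.
Op 9: tick 7 -> clock=32.
Op 10: insert b.com -> 10.0.0.3 (expiry=32+11=43). clock=32
Op 11: tick 9 -> clock=41.
Op 12: tick 8 -> clock=49. purged={b.com}
Op 13: tick 7 -> clock=56.
Op 14: tick 5 -> clock=61.
Op 15: tick 9 -> clock=70.
Op 16: insert c.com -> 10.0.0.3 (expiry=70+6=76). clock=70
Op 17: insert b.com -> 10.0.0.3 (expiry=70+16=86). clock=70
Op 18: tick 10 -> clock=80. purged={c.com}
Op 19: tick 8 -> clock=88. purged={b.com}
Op 20: insert a.com -> 10.0.0.3 (expiry=88+1=89). clock=88
Op 21: tick 7 -> clock=95. purged={a.com}
Op 22: tick 8 -> clock=103.
Op 23: tick 5 -> clock=108.
Op 24: tick 4 -> clock=112.
lookup a.com: not in cache (expired or never inserted)

Answer: NXDOMAIN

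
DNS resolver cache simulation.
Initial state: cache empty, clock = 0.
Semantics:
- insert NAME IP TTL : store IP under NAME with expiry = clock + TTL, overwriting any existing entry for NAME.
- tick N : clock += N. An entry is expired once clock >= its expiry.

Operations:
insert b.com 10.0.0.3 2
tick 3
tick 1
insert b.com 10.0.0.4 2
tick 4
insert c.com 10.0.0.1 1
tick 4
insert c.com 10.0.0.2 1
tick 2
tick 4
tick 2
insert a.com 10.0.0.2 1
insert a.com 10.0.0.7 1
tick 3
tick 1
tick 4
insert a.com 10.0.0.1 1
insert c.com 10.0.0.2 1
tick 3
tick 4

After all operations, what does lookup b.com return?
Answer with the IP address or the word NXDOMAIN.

Op 1: insert b.com -> 10.0.0.3 (expiry=0+2=2). clock=0
Op 2: tick 3 -> clock=3. purged={b.com}
Op 3: tick 1 -> clock=4.
Op 4: insert b.com -> 10.0.0.4 (expiry=4+2=6). clock=4
Op 5: tick 4 -> clock=8. purged={b.com}
Op 6: insert c.com -> 10.0.0.1 (expiry=8+1=9). clock=8
Op 7: tick 4 -> clock=12. purged={c.com}
Op 8: insert c.com -> 10.0.0.2 (expiry=12+1=13). clock=12
Op 9: tick 2 -> clock=14. purged={c.com}
Op 10: tick 4 -> clock=18.
Op 11: tick 2 -> clock=20.
Op 12: insert a.com -> 10.0.0.2 (expiry=20+1=21). clock=20
Op 13: insert a.com -> 10.0.0.7 (expiry=20+1=21). clock=20
Op 14: tick 3 -> clock=23. purged={a.com}
Op 15: tick 1 -> clock=24.
Op 16: tick 4 -> clock=28.
Op 17: insert a.com -> 10.0.0.1 (expiry=28+1=29). clock=28
Op 18: insert c.com -> 10.0.0.2 (expiry=28+1=29). clock=28
Op 19: tick 3 -> clock=31. purged={a.com,c.com}
Op 20: tick 4 -> clock=35.
lookup b.com: not in cache (expired or never inserted)

Answer: NXDOMAIN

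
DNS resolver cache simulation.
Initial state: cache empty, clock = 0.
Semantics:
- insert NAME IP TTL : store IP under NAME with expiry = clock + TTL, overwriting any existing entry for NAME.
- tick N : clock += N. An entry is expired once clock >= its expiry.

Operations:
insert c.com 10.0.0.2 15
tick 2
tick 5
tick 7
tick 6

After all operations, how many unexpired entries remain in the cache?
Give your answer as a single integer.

Op 1: insert c.com -> 10.0.0.2 (expiry=0+15=15). clock=0
Op 2: tick 2 -> clock=2.
Op 3: tick 5 -> clock=7.
Op 4: tick 7 -> clock=14.
Op 5: tick 6 -> clock=20. purged={c.com}
Final cache (unexpired): {} -> size=0

Answer: 0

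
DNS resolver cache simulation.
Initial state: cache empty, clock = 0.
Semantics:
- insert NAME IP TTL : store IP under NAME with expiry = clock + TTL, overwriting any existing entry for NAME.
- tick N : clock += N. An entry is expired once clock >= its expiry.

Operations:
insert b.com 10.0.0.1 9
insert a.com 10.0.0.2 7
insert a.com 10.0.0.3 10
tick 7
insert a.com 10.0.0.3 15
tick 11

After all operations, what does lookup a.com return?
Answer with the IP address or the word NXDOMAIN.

Op 1: insert b.com -> 10.0.0.1 (expiry=0+9=9). clock=0
Op 2: insert a.com -> 10.0.0.2 (expiry=0+7=7). clock=0
Op 3: insert a.com -> 10.0.0.3 (expiry=0+10=10). clock=0
Op 4: tick 7 -> clock=7.
Op 5: insert a.com -> 10.0.0.3 (expiry=7+15=22). clock=7
Op 6: tick 11 -> clock=18. purged={b.com}
lookup a.com: present, ip=10.0.0.3 expiry=22 > clock=18

Answer: 10.0.0.3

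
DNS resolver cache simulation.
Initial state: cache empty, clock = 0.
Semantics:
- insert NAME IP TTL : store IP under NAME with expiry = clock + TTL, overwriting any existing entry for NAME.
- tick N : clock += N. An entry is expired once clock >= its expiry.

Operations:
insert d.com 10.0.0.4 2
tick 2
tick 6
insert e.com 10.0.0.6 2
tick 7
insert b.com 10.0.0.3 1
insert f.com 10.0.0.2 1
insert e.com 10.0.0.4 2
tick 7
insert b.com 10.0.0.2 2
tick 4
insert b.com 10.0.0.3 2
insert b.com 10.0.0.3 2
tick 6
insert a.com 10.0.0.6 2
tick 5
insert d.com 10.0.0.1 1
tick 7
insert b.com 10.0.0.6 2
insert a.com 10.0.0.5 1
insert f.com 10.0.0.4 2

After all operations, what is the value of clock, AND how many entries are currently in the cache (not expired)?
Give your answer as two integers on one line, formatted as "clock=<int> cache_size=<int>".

Answer: clock=44 cache_size=3

Derivation:
Op 1: insert d.com -> 10.0.0.4 (expiry=0+2=2). clock=0
Op 2: tick 2 -> clock=2. purged={d.com}
Op 3: tick 6 -> clock=8.
Op 4: insert e.com -> 10.0.0.6 (expiry=8+2=10). clock=8
Op 5: tick 7 -> clock=15. purged={e.com}
Op 6: insert b.com -> 10.0.0.3 (expiry=15+1=16). clock=15
Op 7: insert f.com -> 10.0.0.2 (expiry=15+1=16). clock=15
Op 8: insert e.com -> 10.0.0.4 (expiry=15+2=17). clock=15
Op 9: tick 7 -> clock=22. purged={b.com,e.com,f.com}
Op 10: insert b.com -> 10.0.0.2 (expiry=22+2=24). clock=22
Op 11: tick 4 -> clock=26. purged={b.com}
Op 12: insert b.com -> 10.0.0.3 (expiry=26+2=28). clock=26
Op 13: insert b.com -> 10.0.0.3 (expiry=26+2=28). clock=26
Op 14: tick 6 -> clock=32. purged={b.com}
Op 15: insert a.com -> 10.0.0.6 (expiry=32+2=34). clock=32
Op 16: tick 5 -> clock=37. purged={a.com}
Op 17: insert d.com -> 10.0.0.1 (expiry=37+1=38). clock=37
Op 18: tick 7 -> clock=44. purged={d.com}
Op 19: insert b.com -> 10.0.0.6 (expiry=44+2=46). clock=44
Op 20: insert a.com -> 10.0.0.5 (expiry=44+1=45). clock=44
Op 21: insert f.com -> 10.0.0.4 (expiry=44+2=46). clock=44
Final clock = 44
Final cache (unexpired): {a.com,b.com,f.com} -> size=3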